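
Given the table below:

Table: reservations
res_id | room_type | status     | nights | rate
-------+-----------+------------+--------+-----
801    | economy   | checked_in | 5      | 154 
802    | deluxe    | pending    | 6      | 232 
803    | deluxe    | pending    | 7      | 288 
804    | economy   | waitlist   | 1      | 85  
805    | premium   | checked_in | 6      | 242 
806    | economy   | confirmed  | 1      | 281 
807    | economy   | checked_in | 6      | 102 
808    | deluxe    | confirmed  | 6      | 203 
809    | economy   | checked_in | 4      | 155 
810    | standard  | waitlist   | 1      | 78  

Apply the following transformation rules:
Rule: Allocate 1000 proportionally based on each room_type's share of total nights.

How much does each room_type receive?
deluxe: 441.86, economy: 395.35, premium: 139.53, standard: 23.26

Step 1: Calculate total nights = 43
Step 2: Calculate each room_type's proportion:
  deluxe: 19/43 = 44.19% → 441.86
  economy: 17/43 = 39.53% → 395.35
  premium: 6/43 = 13.95% → 139.53
  standard: 1/43 = 2.33% → 23.26
Step 3: Verify: sum of allocations ≈ 1000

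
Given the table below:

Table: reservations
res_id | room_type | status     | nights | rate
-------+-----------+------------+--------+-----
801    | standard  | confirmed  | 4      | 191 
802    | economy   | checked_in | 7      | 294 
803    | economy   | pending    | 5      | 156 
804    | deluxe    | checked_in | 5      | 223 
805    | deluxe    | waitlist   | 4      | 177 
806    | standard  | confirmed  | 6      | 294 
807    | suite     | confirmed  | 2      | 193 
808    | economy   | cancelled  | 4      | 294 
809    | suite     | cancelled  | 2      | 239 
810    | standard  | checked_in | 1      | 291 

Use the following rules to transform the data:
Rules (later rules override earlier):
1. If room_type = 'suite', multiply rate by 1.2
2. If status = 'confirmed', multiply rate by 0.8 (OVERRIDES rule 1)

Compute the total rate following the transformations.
2264.2

Step 1: Rule 2 takes priority for records with status = 'confirmed'
  - 3 records: 678 × 0.8 = 542.4
Step 2: Rule 1 applies to remaining records with room_type = 'suite'
  - 1 records: 239 × 1.2 = 286.8
Step 3: Other records unchanged: 1435
Step 4: Final sum = 542.4 + 286.8 + 1435 = 2264.2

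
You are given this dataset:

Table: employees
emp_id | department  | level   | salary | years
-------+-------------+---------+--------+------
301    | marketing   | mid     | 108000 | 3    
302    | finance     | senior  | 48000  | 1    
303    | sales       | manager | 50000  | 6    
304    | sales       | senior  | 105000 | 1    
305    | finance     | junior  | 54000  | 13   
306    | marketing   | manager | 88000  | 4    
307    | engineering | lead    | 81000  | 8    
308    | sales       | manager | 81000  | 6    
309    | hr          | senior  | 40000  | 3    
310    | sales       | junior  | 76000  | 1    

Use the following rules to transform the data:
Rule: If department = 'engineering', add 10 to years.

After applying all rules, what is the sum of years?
56

Step 1: Count records where department = 'engineering': 1
Step 2: Total bonus added: 1 × 10 = 10
Step 3: Original sum of years: 46
Step 4: Final sum = 46 + 10 = 56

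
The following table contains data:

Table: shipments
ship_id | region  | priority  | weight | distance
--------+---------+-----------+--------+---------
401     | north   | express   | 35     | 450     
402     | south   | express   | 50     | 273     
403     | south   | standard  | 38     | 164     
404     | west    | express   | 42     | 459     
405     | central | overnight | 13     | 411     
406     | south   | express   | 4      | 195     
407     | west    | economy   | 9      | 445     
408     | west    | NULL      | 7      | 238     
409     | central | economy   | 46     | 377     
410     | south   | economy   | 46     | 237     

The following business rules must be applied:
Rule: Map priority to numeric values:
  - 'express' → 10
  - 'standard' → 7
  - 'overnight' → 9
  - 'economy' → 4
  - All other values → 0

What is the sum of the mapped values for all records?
68

Step 1: Apply mapping to each record
Step 2: Count by status:
  'express': 4 records × 10 = 40
  'standard': 1 records × 7 = 7
  'overnight': 1 records × 9 = 9
  'economy': 3 records × 4 = 12
Step 3: Sum all mapped values = 68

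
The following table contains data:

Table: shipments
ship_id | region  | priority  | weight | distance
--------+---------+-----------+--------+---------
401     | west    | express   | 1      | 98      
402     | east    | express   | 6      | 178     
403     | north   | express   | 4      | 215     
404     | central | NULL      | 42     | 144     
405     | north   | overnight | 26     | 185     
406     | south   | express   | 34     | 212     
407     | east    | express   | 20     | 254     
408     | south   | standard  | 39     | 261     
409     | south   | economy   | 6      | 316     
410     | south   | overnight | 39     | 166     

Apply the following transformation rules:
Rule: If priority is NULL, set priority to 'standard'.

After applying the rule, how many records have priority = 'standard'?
2

Step 1: Count records where priority IS NULL
Step 2: Found 1 records with NULL priority
Step 3: These records will have priority set to 'standard'
Step 4: Records already having priority = 'standard': 1
Step 5: Answer: 1 + 1 = 2 records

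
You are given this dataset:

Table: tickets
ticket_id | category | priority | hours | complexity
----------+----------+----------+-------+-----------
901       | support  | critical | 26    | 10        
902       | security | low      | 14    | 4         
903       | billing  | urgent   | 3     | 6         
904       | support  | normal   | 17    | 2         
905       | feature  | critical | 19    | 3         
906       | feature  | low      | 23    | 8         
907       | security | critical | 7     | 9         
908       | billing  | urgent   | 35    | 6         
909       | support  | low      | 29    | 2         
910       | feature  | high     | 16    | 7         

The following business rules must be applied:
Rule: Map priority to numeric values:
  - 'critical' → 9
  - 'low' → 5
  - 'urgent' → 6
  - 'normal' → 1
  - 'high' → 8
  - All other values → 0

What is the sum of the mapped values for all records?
63

Step 1: Apply mapping to each record
Step 2: Count by status:
  'critical': 3 records × 9 = 27
  'low': 3 records × 5 = 15
  'urgent': 2 records × 6 = 12
  'normal': 1 records × 1 = 1
  'high': 1 records × 8 = 8
Step 3: Sum all mapped values = 63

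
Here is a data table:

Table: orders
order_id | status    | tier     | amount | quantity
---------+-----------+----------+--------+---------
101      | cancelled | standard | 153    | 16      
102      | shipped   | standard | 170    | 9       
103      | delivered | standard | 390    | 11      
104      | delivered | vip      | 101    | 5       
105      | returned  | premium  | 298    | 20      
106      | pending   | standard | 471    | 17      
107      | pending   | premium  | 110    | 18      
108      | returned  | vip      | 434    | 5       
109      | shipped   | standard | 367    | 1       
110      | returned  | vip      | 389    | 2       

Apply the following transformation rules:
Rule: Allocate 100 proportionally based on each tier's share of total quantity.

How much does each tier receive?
premium: 36.54, standard: 51.92, vip: 11.54

Step 1: Calculate total quantity = 104
Step 2: Calculate each tier's proportion:
  premium: 38/104 = 36.54% → 36.54
  standard: 54/104 = 51.92% → 51.92
  vip: 12/104 = 11.54% → 11.54
Step 3: Verify: sum of allocations ≈ 100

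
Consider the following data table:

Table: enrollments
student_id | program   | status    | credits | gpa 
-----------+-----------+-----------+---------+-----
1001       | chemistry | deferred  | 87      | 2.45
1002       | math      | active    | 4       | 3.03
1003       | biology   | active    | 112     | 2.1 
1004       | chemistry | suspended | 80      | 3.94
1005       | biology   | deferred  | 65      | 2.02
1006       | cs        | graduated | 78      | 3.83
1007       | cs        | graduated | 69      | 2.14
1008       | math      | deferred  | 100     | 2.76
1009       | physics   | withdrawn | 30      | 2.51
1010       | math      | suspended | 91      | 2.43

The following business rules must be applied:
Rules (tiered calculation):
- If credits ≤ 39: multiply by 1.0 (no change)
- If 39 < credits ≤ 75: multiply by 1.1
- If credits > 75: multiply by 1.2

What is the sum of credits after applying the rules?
839.0

Step 1: Tier 1 (credits ≤ 39): 2 records, sum = 34 × 1.0 = 34.0
Step 2: Tier 2 (39 < credits ≤ 75): 2 records, sum = 134 × 1.1 = 147.4
Step 3: Tier 3 (credits > 75): 6 records, sum = 548 × 1.2 = 657.6
Step 4: Final sum = 34.0 + 147.4 + 657.6 = 839.0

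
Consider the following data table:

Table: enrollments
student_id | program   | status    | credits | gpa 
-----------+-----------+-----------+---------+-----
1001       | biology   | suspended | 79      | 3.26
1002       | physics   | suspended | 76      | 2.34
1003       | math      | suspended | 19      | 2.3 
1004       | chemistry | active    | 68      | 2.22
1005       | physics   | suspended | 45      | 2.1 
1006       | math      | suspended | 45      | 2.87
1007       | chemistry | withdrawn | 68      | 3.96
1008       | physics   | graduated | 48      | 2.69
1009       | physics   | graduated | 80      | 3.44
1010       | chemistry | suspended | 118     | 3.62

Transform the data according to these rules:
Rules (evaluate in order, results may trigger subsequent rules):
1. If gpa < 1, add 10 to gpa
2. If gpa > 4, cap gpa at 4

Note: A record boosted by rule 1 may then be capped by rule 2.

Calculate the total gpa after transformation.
28.8

Step 1: Apply rule 1 to records with gpa < 1
  - 0 records get bonus of 10
  - Of these, 0 records then exceed 4 and get capped
Step 2: Apply rule 2 to records with gpa > 4
  - 0 records (original) are capped
Step 3: Calculate final sum = 28.8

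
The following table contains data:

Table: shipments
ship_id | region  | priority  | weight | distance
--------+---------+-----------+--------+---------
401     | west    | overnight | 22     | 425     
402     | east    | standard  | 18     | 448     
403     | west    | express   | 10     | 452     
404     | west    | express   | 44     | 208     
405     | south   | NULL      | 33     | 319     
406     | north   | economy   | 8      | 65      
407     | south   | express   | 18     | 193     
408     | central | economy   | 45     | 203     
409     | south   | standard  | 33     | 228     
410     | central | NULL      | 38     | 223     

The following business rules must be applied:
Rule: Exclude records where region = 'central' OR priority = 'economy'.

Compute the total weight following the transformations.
178

Step 1: Find records where region = 'central' OR priority = 'economy'
Step 2: 3 records match, summing to 91
Step 3: Original sum: 269
Step 4: Remaining sum = 269 - 91 = 178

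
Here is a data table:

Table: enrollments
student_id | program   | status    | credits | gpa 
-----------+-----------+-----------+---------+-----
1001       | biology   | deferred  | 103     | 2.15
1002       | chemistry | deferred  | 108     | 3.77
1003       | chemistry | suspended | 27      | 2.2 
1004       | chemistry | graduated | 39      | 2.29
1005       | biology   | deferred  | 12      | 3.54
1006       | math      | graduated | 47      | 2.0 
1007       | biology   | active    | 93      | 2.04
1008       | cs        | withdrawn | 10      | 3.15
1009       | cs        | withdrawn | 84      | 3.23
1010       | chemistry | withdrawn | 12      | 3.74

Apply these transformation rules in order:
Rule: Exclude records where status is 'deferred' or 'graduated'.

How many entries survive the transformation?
5

Step 1: Count records to exclude
  - 3 (deferred) + 2 (graduated) = 5 records
Step 2: Total records: 10
Step 3: Remaining = 10 - 5 = 5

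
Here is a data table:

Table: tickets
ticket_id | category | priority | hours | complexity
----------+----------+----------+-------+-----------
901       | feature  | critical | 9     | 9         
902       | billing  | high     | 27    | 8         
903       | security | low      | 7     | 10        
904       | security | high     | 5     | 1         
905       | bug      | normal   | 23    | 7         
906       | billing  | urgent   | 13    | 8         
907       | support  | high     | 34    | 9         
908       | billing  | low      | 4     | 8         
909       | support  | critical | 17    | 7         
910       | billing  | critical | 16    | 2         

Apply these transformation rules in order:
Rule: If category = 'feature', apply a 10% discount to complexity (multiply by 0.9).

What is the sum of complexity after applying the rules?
68.1

Step 1: Records with category = 'feature' have total complexity = 9
Step 2: Apply multiplier: 9 × 0.9 = 8.1
Step 3: Other records total: 60
Step 4: Final sum = 8.1 + 60 = 68.1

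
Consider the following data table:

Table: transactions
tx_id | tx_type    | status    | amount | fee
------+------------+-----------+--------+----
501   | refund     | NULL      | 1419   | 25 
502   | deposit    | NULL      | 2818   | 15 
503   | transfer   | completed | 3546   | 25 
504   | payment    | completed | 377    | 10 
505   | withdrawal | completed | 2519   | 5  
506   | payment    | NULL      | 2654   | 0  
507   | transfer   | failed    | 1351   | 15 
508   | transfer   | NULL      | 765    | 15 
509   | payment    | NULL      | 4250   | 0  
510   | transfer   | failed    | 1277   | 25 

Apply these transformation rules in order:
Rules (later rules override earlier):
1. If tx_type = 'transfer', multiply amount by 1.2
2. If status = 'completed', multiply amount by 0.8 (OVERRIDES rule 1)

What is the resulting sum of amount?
20366.2

Step 1: Rule 2 takes priority for records with status = 'completed'
  - 3 records: 6442 × 0.8 = 5153.6
Step 2: Rule 1 applies to remaining records with tx_type = 'transfer'
  - 3 records: 3393 × 1.2 = 4071.6
Step 3: Other records unchanged: 11141
Step 4: Final sum = 5153.6 + 4071.6 + 11141 = 20366.2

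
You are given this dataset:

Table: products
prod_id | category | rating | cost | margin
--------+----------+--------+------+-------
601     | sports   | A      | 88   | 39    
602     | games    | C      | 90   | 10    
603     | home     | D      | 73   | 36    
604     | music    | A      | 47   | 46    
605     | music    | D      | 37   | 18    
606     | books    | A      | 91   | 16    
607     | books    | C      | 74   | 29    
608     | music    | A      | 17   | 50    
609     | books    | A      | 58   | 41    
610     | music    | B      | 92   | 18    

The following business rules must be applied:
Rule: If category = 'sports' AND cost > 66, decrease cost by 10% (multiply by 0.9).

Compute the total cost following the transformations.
658.2

Step 1: Find records where category = 'sports' AND cost > 66
Step 2: 1 records match, summing to 88
Step 3: After multiplier: 88 × 0.9 = 79.2
Step 4: Unaffected records sum: 579
Step 5: Final sum = 79.2 + 579 = 658.2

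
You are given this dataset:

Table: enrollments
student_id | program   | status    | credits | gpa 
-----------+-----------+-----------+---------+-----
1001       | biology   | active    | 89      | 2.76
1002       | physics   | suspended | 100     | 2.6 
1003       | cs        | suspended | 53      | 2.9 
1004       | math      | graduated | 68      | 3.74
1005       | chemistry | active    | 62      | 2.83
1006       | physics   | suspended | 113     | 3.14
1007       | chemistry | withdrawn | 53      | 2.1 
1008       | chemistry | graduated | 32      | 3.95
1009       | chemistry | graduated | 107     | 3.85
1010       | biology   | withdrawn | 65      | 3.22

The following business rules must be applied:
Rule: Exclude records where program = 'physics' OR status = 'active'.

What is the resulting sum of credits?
378

Step 1: Find records where program = 'physics' OR status = 'active'
Step 2: 4 records match, summing to 364
Step 3: Original sum: 742
Step 4: Remaining sum = 742 - 364 = 378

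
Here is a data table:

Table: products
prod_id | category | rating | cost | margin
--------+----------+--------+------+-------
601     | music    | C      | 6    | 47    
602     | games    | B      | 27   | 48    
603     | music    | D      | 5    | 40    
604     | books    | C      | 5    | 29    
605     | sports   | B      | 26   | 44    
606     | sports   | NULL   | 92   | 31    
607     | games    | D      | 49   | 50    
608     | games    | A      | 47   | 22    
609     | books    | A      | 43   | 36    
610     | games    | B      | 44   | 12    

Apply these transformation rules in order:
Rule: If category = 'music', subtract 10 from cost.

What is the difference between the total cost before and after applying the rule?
20

Step 1: Original sum of cost = 344
Step 2: 2 records have category = 'music'
Step 3: Each affected record changes by -10
Step 4: Total change = 2 × -10 = -20
Step 5: New sum = 344 + -20 = 324
Step 6: Difference = |324 - 344| = 20
        (Sum decreased by 20)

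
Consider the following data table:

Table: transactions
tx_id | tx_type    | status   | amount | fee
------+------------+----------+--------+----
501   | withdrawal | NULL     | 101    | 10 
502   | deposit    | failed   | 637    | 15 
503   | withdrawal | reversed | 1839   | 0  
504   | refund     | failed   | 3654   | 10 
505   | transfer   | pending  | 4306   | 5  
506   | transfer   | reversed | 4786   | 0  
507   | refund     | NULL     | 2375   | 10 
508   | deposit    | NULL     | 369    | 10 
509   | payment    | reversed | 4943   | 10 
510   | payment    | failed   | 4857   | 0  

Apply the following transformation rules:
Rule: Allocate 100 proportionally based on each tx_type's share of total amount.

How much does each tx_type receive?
deposit: 3.61, payment: 35.17, refund: 21.63, transfer: 32.63, withdrawal: 6.96

Step 1: Calculate total amount = 27867
Step 2: Calculate each tx_type's proportion:
  deposit: 1006/27867 = 3.61% → 3.61
  payment: 9800/27867 = 35.17% → 35.17
  refund: 6029/27867 = 21.63% → 21.63
  transfer: 9092/27867 = 32.63% → 32.63
  withdrawal: 1940/27867 = 6.96% → 6.96
Step 3: Verify: sum of allocations ≈ 100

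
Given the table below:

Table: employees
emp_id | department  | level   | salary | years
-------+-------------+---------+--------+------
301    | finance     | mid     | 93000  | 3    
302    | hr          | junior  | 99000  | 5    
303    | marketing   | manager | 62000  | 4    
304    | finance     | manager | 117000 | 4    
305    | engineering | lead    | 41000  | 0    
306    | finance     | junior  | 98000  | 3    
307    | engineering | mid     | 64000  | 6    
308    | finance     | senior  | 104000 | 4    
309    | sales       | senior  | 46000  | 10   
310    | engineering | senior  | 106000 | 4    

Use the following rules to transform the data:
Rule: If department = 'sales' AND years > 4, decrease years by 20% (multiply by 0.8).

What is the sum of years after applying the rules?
41.0

Step 1: Find records where department = 'sales' AND years > 4
Step 2: 1 records match, summing to 10
Step 3: After multiplier: 10 × 0.8 = 8.0
Step 4: Unaffected records sum: 33
Step 5: Final sum = 8.0 + 33 = 41.0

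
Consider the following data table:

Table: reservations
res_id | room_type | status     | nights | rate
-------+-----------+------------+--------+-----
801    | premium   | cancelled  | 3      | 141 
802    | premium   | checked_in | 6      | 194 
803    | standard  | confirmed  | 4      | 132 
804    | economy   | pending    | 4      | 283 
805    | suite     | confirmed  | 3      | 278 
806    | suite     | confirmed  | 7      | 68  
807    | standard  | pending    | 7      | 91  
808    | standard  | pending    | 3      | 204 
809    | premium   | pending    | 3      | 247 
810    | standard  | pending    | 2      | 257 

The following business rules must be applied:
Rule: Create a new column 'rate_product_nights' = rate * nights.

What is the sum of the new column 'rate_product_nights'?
7061

Step 1: For each record, compute rate * nights
Example calculations:
  141 * 3 = 423
  194 * 6 = 1164
  132 * 4 = 528
  ...
Step 2: Sum all derived values
Step 3: Total = 7061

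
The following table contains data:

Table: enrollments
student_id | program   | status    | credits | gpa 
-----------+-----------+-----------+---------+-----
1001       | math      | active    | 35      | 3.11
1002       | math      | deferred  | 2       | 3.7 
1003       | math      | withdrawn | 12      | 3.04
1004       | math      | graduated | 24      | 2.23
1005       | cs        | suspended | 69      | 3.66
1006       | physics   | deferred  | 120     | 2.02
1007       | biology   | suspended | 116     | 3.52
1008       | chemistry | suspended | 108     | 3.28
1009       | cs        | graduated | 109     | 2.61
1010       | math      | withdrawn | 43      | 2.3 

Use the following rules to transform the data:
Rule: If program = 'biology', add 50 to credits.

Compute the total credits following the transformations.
688

Step 1: Count records where program = 'biology': 1
Step 2: Total bonus added: 1 × 50 = 50
Step 3: Original sum of credits: 638
Step 4: Final sum = 638 + 50 = 688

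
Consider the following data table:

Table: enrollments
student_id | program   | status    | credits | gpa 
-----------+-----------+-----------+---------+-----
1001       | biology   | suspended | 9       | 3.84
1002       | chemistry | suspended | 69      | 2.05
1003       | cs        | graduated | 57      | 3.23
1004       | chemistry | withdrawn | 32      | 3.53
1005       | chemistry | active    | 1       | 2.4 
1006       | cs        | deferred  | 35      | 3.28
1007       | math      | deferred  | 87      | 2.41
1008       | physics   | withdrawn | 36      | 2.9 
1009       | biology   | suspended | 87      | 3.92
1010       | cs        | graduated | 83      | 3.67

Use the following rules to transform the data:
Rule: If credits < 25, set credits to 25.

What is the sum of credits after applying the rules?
536

Step 1: 2 records have credits < 25
Step 2: These records originally summed to 10
Step 3: After setting to minimum: 2 × 25 = 50
Step 4: Unaffected records sum: 486
Step 5: Final sum = 50 + 486 = 536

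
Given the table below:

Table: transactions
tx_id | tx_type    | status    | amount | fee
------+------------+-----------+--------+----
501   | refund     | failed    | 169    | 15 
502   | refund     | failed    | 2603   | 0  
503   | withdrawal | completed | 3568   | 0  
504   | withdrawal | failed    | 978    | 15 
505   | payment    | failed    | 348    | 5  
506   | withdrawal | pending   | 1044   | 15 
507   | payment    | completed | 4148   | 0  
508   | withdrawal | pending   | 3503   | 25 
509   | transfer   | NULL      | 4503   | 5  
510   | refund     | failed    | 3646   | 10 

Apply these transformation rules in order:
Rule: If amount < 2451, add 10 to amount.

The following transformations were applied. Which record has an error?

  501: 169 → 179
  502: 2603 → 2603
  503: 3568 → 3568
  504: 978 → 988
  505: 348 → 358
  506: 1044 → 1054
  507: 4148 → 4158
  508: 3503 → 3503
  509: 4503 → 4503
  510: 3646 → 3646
Record 507 has an error. The correct transformed value should be 4148, not 4158.

Step 1: Check each record against the rule
Step 2: Record 507 has amount = 4148
Step 3: Since 4148 >= 2451, the bonus should not have been applied
Step 4: Correct value = 4148, but claimed value = 4158
Conclusion: Record 507 has the error.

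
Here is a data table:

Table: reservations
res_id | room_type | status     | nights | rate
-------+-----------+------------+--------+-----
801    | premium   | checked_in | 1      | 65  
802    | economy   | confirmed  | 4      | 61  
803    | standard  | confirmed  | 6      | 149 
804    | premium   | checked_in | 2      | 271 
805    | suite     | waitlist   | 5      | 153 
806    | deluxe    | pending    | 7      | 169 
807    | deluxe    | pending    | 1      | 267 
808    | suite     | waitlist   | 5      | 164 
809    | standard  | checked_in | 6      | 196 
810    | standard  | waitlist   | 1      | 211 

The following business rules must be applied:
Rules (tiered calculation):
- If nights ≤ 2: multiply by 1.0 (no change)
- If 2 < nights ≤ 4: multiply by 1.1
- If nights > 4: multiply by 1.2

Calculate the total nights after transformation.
44.2

Step 1: Tier 1 (nights ≤ 2): 4 records, sum = 5 × 1.0 = 5.0
Step 2: Tier 2 (2 < nights ≤ 4): 1 records, sum = 4 × 1.1 = 4.4
Step 3: Tier 3 (nights > 4): 5 records, sum = 29 × 1.2 = 34.8
Step 4: Final sum = 5.0 + 4.4 + 34.8 = 44.2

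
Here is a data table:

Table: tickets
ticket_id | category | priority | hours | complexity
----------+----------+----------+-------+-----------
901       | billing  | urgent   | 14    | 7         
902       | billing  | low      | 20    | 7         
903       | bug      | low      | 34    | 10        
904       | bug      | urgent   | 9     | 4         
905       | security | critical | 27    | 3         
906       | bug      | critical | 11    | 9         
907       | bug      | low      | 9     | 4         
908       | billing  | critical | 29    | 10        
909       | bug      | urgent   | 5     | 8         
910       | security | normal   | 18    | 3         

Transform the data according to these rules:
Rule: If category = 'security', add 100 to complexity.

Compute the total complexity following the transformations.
265

Step 1: Count records where category = 'security': 2
Step 2: Total bonus added: 2 × 100 = 200
Step 3: Original sum of complexity: 65
Step 4: Final sum = 65 + 200 = 265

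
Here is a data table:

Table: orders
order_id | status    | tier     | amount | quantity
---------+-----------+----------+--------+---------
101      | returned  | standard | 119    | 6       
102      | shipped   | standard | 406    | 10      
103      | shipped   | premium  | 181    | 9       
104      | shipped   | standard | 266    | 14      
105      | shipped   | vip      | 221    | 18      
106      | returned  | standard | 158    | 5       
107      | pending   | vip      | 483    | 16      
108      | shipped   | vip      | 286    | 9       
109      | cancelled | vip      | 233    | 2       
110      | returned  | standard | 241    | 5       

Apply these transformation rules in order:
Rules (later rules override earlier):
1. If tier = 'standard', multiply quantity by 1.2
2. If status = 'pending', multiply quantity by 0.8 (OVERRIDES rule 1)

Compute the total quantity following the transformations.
98.8

Step 1: Rule 2 takes priority for records with status = 'pending'
  - 1 records: 16 × 0.8 = 12.8
Step 2: Rule 1 applies to remaining records with tier = 'standard'
  - 5 records: 40 × 1.2 = 48.0
Step 3: Other records unchanged: 38
Step 4: Final sum = 12.8 + 48.0 + 38 = 98.8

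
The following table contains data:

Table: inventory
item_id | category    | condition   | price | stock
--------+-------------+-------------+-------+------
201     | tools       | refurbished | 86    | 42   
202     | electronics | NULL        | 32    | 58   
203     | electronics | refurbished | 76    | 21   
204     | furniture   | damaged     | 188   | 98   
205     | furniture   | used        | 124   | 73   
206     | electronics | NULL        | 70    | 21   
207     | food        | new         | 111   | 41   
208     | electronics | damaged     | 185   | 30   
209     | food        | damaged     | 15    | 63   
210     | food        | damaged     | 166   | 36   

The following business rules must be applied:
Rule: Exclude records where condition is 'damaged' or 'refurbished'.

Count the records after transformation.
4

Step 1: Count records to exclude
  - 4 (damaged) + 2 (refurbished) = 6 records
Step 2: Total records: 10
Step 3: Remaining = 10 - 6 = 4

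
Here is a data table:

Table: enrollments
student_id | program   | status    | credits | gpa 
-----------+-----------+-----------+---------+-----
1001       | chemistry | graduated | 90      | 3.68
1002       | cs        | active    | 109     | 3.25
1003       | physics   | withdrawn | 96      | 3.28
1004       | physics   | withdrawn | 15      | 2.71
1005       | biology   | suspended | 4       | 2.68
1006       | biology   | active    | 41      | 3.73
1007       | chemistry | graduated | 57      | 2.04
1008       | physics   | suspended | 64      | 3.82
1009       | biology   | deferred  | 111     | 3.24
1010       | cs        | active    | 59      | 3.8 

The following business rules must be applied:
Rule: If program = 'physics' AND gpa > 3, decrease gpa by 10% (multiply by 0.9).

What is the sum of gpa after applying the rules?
31.52

Step 1: Find records where program = 'physics' AND gpa > 3
Step 2: 2 records match, summing to 7.1
Step 3: After multiplier: 7.1 × 0.9 = 6.39
Step 4: Unaffected records sum: 25.13
Step 5: Final sum = 6.39 + 25.13 = 31.52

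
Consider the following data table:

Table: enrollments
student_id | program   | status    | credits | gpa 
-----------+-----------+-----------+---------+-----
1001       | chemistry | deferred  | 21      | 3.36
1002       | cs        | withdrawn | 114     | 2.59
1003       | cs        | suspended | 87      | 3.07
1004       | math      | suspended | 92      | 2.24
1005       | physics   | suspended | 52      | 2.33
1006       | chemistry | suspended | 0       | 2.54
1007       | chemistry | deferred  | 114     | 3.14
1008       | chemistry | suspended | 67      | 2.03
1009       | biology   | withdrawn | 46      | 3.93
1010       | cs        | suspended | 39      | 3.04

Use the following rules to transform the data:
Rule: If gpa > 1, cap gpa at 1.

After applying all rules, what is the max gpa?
1

Step 1: Original maximum gpa = 3.93
Step 2: Apply cap at 1
Step 3: 10 records had gpa > 1 and were capped
Step 4: Maximum after transformation = 1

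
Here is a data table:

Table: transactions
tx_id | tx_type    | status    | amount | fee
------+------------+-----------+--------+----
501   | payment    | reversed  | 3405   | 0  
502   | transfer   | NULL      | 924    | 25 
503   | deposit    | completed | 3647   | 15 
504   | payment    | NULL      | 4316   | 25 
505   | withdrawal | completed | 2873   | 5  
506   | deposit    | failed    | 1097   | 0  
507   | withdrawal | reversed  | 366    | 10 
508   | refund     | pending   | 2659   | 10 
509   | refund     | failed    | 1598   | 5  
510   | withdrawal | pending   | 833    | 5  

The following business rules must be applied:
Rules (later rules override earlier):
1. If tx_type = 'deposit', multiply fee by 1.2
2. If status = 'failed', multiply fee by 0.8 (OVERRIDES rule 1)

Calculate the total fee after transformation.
102.0

Step 1: Rule 2 takes priority for records with status = 'failed'
  - 2 records: 5 × 0.8 = 4.0
Step 2: Rule 1 applies to remaining records with tx_type = 'deposit'
  - 1 records: 15 × 1.2 = 18.0
Step 3: Other records unchanged: 80
Step 4: Final sum = 4.0 + 18.0 + 80 = 102.0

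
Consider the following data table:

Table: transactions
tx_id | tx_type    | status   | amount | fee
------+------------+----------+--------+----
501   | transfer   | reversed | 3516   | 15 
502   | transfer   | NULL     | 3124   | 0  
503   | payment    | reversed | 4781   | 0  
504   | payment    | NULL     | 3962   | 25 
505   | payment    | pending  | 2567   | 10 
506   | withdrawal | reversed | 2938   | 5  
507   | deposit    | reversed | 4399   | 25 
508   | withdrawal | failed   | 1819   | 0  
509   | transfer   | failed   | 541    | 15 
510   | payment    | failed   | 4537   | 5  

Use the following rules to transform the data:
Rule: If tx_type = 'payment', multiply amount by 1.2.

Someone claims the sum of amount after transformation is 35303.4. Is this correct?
No, the correct result is 35353.4.

Step 1: Calculate the correct sum after transformation
Step 2: Apply multiplier 1.2 to records where tx_type = 'payment'
Step 3: Correct result = 35353.4
Step 4: Claimed result = 35303.4
Step 5: 35353.4 ≠ 35303.4
Conclusion: The claimed result is incorrect. The correct answer is 35353.4.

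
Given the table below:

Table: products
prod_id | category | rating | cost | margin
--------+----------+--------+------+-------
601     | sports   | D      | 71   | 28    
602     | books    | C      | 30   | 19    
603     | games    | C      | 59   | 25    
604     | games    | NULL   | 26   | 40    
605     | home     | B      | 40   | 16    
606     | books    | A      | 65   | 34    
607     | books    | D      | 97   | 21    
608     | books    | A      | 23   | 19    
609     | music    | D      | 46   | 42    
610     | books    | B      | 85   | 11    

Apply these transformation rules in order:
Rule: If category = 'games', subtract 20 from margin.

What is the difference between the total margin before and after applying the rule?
40

Step 1: Original sum of margin = 255
Step 2: 2 records have category = 'games'
Step 3: Each affected record changes by -20
Step 4: Total change = 2 × -20 = -40
Step 5: New sum = 255 + -40 = 215
Step 6: Difference = |215 - 255| = 40
        (Sum decreased by 40)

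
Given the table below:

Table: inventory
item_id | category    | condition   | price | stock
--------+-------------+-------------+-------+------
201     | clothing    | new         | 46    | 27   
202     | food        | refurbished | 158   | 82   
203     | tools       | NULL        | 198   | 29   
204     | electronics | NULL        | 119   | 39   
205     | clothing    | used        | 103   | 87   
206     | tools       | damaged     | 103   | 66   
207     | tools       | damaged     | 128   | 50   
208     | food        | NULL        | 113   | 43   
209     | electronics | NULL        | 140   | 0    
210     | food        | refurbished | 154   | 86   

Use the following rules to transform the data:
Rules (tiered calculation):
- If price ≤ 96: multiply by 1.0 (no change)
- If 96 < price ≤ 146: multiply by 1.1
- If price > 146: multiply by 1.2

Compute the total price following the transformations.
1434.6

Step 1: Tier 1 (price ≤ 96): 1 records, sum = 46 × 1.0 = 46.0
Step 2: Tier 2 (96 < price ≤ 146): 6 records, sum = 706 × 1.1 = 776.6
Step 3: Tier 3 (price > 146): 3 records, sum = 510 × 1.2 = 612.0
Step 4: Final sum = 46.0 + 776.6 + 612.0 = 1434.6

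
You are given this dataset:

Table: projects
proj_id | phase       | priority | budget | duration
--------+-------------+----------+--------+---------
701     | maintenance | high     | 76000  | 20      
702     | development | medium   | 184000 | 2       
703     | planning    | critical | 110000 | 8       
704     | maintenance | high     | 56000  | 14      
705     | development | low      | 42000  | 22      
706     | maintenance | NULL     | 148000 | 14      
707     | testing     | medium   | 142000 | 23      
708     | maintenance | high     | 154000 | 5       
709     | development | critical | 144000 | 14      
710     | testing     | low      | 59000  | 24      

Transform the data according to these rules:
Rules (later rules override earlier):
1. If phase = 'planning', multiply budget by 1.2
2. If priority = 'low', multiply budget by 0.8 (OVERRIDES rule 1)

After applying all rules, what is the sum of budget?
1116800.0

Step 1: Rule 2 takes priority for records with priority = 'low'
  - 2 records: 101000 × 0.8 = 80800.0
Step 2: Rule 1 applies to remaining records with phase = 'planning'
  - 1 records: 110000 × 1.2 = 132000.0
Step 3: Other records unchanged: 904000
Step 4: Final sum = 80800.0 + 132000.0 + 904000 = 1116800.0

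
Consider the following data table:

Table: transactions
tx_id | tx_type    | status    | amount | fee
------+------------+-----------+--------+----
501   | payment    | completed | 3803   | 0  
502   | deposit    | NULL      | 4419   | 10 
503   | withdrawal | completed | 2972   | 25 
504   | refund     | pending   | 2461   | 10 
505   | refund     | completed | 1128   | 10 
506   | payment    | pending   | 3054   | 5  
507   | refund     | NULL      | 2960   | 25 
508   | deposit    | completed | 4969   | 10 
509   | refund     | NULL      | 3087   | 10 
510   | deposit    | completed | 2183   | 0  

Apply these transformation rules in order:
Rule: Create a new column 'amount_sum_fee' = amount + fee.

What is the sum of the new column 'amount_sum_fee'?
31141

Step 1: For each record, compute amount + fee
Example calculations:
  3803 + 0 = 3803
  4419 + 10 = 4429
  2972 + 25 = 2997
  ...
Step 2: Sum all derived values
Step 3: Total = 31141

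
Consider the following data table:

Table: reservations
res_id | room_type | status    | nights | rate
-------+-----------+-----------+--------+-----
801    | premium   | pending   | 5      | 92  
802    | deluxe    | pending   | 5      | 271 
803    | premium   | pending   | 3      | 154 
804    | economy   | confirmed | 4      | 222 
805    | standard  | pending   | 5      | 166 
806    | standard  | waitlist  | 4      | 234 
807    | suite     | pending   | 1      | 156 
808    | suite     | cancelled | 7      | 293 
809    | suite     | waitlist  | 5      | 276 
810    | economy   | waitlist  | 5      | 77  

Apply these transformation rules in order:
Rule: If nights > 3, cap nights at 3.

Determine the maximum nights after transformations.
3

Step 1: Original maximum nights = 7
Step 2: Apply cap at 3
Step 3: 8 records had nights > 3 and were capped
Step 4: Maximum after transformation = 3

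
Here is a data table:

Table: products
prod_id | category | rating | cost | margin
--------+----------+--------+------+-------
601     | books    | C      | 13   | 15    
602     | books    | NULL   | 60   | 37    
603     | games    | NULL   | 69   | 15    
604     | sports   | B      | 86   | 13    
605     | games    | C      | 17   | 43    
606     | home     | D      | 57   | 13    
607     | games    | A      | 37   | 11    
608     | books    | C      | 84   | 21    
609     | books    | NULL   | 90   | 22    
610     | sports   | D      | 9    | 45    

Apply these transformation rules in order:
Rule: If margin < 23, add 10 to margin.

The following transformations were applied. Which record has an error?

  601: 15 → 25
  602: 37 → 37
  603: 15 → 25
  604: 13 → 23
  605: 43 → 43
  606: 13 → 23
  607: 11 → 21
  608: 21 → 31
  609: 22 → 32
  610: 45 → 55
Record 610 has an error. The correct transformed value should be 45, not 55.

Step 1: Check each record against the rule
Step 2: Record 610 has margin = 45
Step 3: Since 45 >= 23, the bonus should not have been applied
Step 4: Correct value = 45, but claimed value = 55
Conclusion: Record 610 has the error.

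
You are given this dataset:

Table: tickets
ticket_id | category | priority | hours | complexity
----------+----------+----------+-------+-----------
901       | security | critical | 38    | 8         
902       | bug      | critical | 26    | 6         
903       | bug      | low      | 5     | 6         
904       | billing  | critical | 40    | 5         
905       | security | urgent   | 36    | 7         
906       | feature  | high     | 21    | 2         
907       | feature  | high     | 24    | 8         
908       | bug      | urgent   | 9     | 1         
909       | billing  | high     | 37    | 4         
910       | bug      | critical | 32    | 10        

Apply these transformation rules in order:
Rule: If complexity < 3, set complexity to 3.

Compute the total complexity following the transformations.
60

Step 1: 2 records have complexity < 3
Step 2: These records originally summed to 3
Step 3: After setting to minimum: 2 × 3 = 6
Step 4: Unaffected records sum: 54
Step 5: Final sum = 6 + 54 = 60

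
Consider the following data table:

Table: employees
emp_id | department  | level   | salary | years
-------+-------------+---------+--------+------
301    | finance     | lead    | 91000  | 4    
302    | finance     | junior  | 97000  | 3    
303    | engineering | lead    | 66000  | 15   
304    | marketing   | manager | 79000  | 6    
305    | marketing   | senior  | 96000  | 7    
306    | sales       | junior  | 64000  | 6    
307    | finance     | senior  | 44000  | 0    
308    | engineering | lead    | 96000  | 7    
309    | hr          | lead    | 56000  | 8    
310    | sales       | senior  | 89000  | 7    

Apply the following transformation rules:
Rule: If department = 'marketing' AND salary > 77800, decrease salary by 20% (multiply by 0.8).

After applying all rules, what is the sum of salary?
743000.0

Step 1: Find records where department = 'marketing' AND salary > 77800
Step 2: 2 records match, summing to 175000
Step 3: After multiplier: 175000 × 0.8 = 140000.0
Step 4: Unaffected records sum: 603000
Step 5: Final sum = 140000.0 + 603000 = 743000.0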